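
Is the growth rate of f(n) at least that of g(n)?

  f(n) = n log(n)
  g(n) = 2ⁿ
False

f(n) = n log(n) is O(n log n), and g(n) = 2ⁿ is O(2ⁿ).
Since O(n log n) grows slower than O(2ⁿ), f(n) = Ω(g(n)) is false.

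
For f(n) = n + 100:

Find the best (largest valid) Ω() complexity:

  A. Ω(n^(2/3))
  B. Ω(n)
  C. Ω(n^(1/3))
B

f(n) = n + 100 is Ω(n).
All listed options are valid Big-Ω bounds (lower bounds),
but Ω(n) is the tightest (largest valid bound).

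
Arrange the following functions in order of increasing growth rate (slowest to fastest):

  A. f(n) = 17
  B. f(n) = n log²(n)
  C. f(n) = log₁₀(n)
A < C < B

Comparing growth rates:
A = 17 is O(1)
C = log₁₀(n) is O(log n)
B = n log²(n) is O(n log² n)

Therefore, the order from slowest to fastest is: A < C < B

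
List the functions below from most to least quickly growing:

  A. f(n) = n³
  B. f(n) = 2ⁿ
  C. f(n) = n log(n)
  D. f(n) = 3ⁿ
D > B > A > C

Comparing growth rates:
D = 3ⁿ is O(3ⁿ)
B = 2ⁿ is O(2ⁿ)
A = n³ is O(n³)
C = n log(n) is O(n log n)

Therefore, the order from fastest to slowest is: D > B > A > C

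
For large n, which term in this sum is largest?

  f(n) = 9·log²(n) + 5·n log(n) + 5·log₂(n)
5·n log(n)

Looking at each term:
  - 9·log²(n) is O(log² n)
  - 5·n log(n) is O(n log n)
  - 5·log₂(n) is O(log n)

The term 5·n log(n) (O(n log n)) grows fastest and dominates all others.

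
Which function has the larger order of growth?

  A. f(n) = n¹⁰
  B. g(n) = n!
B

f(n) = n¹⁰ is O(n¹⁰), while g(n) = n! is O(n!).
Since O(n!) grows faster than O(n¹⁰), g(n) dominates.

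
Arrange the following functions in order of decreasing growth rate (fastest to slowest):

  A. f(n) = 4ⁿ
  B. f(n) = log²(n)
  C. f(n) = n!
C > A > B

Comparing growth rates:
C = n! is O(n!)
A = 4ⁿ is O(4ⁿ)
B = log²(n) is O(log² n)

Therefore, the order from fastest to slowest is: C > A > B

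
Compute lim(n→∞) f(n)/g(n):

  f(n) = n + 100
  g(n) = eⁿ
0

Since n + 100 (O(n)) grows slower than eⁿ (O(eⁿ)),
the ratio f(n)/g(n) → 0 as n → ∞.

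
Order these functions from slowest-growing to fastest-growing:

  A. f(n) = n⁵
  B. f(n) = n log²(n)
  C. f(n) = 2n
C < B < A

Comparing growth rates:
C = 2n is O(n)
B = n log²(n) is O(n log² n)
A = n⁵ is O(n⁵)

Therefore, the order from slowest to fastest is: C < B < A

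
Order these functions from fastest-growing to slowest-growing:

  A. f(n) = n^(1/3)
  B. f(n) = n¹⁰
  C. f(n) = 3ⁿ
C > B > A

Comparing growth rates:
C = 3ⁿ is O(3ⁿ)
B = n¹⁰ is O(n¹⁰)
A = n^(1/3) is O(n^(1/3))

Therefore, the order from fastest to slowest is: C > B > A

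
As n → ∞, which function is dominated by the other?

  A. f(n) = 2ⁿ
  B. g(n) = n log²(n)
B

f(n) = 2ⁿ is O(2ⁿ), while g(n) = n log²(n) is O(n log² n).
Since O(n log² n) grows slower than O(2ⁿ), g(n) is dominated.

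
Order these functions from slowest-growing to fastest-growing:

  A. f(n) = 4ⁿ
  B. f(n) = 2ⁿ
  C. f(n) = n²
C < B < A

Comparing growth rates:
C = n² is O(n²)
B = 2ⁿ is O(2ⁿ)
A = 4ⁿ is O(4ⁿ)

Therefore, the order from slowest to fastest is: C < B < A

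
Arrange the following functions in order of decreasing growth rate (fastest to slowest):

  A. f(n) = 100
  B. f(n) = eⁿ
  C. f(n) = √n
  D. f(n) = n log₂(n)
B > D > C > A

Comparing growth rates:
B = eⁿ is O(eⁿ)
D = n log₂(n) is O(n log n)
C = √n is O(√n)
A = 100 is O(1)

Therefore, the order from fastest to slowest is: B > D > C > A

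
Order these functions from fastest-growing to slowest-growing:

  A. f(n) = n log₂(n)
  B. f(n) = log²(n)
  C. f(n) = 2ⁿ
C > A > B

Comparing growth rates:
C = 2ⁿ is O(2ⁿ)
A = n log₂(n) is O(n log n)
B = log²(n) is O(log² n)

Therefore, the order from fastest to slowest is: C > A > B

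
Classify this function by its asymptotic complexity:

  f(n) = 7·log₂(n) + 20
O(log n)

The dominant term in 7·log₂(n) + 20 is 7·log₂(n), which is Θ(log n).
Lower-order terms (20) are asymptotically negligible.
Constants are absorbed, so the tightest bound is O(log n).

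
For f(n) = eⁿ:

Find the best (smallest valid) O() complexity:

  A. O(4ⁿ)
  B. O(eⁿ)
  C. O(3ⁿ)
B

f(n) = eⁿ is O(eⁿ).
All listed options are valid Big-O bounds (upper bounds),
but O(eⁿ) is the tightest (smallest valid bound).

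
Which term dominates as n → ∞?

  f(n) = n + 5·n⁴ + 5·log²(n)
5·n⁴

Looking at each term:
  - n is O(n)
  - 5·n⁴ is O(n⁴)
  - 5·log²(n) is O(log² n)

The term 5·n⁴ (O(n⁴)) grows fastest and dominates all others.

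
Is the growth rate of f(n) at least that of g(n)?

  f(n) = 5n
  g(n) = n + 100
True

f(n) = 5n and g(n) = n + 100 are both O(n).
Big-Ω permits equal growth rates (f ≥ c·g for some c > 0), so f(n) = Ω(g(n)) is true.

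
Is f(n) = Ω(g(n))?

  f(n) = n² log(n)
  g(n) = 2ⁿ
False

f(n) = n² log(n) is O(n² log n), and g(n) = 2ⁿ is O(2ⁿ).
Since O(n² log n) grows slower than O(2ⁿ), f(n) = Ω(g(n)) is false.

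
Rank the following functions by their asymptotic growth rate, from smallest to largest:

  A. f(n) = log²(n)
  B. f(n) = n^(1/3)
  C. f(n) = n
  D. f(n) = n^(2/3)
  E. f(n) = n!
A < B < D < C < E

Comparing growth rates:
A = log²(n) is O(log² n)
B = n^(1/3) is O(n^(1/3))
D = n^(2/3) is O(n^(2/3))
C = n is O(n)
E = n! is O(n!)

Therefore, the order from slowest to fastest is: A < B < D < C < E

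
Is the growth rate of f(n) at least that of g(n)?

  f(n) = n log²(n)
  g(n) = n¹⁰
False

f(n) = n log²(n) is O(n log² n), and g(n) = n¹⁰ is O(n¹⁰).
Since O(n log² n) grows slower than O(n¹⁰), f(n) = Ω(g(n)) is false.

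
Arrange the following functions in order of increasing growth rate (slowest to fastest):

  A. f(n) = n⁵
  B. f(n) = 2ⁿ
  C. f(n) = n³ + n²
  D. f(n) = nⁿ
C < A < B < D

Comparing growth rates:
C = n³ + n² is O(n³)
A = n⁵ is O(n⁵)
B = 2ⁿ is O(2ⁿ)
D = nⁿ is O(nⁿ)

Therefore, the order from slowest to fastest is: C < A < B < D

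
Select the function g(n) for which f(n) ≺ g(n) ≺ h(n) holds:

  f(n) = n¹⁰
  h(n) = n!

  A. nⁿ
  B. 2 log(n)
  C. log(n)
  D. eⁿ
D

We need g(n) with n¹⁰ = o(g(n)) and g(n) = o(n!), i.e. O(n¹⁰) ≺ g ≺ O(n!).
Check each option:
  A. nⁿ — O(nⁿ) does not grow strictly slower than h(n)
  B. 2 log(n) — O(log n) does not grow strictly faster than f(n)
  C. log(n) — O(log n) does not grow strictly faster than f(n)
  D. eⁿ — O(eⁿ) is strictly between O(n¹⁰) and O(n!) ✓

Only option D (eⁿ) lies strictly between.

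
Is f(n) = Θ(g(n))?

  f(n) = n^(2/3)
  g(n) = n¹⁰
False

f(n) = n^(2/3) is O(n^(2/3)), and g(n) = n¹⁰ is O(n¹⁰).
Since they have different growth rates, f(n) = Θ(g(n)) is false.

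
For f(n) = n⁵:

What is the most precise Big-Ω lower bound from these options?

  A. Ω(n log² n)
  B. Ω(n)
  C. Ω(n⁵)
C

f(n) = n⁵ is Ω(n⁵).
All listed options are valid Big-Ω bounds (lower bounds),
but Ω(n⁵) is the tightest (largest valid bound).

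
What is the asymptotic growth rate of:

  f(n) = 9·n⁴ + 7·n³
Θ(n⁴)

Order the terms by growth rate: 7·n³ ≺ 9·n⁴.
The fastest-growing term 9·n⁴ dominates as n → ∞; dropping its constant factor gives Θ(n⁴).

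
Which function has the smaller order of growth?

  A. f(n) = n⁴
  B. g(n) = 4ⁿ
A

f(n) = n⁴ is O(n⁴), while g(n) = 4ⁿ is O(4ⁿ).
Since O(n⁴) grows slower than O(4ⁿ), f(n) is dominated.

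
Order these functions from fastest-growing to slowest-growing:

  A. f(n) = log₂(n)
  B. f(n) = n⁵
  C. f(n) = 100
B > A > C

Comparing growth rates:
B = n⁵ is O(n⁵)
A = log₂(n) is O(log n)
C = 100 is O(1)

Therefore, the order from fastest to slowest is: B > A > C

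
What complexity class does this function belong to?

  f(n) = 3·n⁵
O(n⁵)

The dominant term in 3·n⁵ is 3·n⁵, which is Θ(n⁵).
Constants are absorbed, so the tightest bound is O(n⁵).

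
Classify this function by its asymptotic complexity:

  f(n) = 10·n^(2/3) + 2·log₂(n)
O(n^(2/3))

The dominant term in 10·n^(2/3) + 2·log₂(n) is 10·n^(2/3), which is Θ(n^(2/3)).
Lower-order terms (2·log₂(n)) are asymptotically negligible.
Constants are absorbed, so the tightest bound is O(n^(2/3)).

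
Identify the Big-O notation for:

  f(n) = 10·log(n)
O(log n)

The dominant term in 10·log(n) is 10·log(n), which is Θ(log n).
Constants are absorbed, so the tightest bound is O(log n).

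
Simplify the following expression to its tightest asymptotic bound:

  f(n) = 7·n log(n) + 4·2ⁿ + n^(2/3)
Θ(2ⁿ)

Order the terms by growth rate: n^(2/3) ≺ 7·n log(n) ≺ 4·2ⁿ.
The fastest-growing term 4·2ⁿ dominates as n → ∞; dropping its constant factor gives Θ(2ⁿ).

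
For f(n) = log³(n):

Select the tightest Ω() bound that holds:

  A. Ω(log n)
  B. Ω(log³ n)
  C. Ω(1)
B

f(n) = log³(n) is Ω(log³ n).
All listed options are valid Big-Ω bounds (lower bounds),
but Ω(log³ n) is the tightest (largest valid bound).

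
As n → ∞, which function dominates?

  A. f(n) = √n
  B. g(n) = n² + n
B

f(n) = √n is O(√n), while g(n) = n² + n is O(n²).
Since O(n²) grows faster than O(√n), g(n) dominates.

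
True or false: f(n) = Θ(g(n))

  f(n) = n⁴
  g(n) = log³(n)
False

f(n) = n⁴ is O(n⁴), and g(n) = log³(n) is O(log³ n).
Since they have different growth rates, f(n) = Θ(g(n)) is false.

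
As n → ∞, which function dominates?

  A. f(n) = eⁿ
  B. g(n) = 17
A

f(n) = eⁿ is O(eⁿ), while g(n) = 17 is O(1).
Since O(eⁿ) grows faster than O(1), f(n) dominates.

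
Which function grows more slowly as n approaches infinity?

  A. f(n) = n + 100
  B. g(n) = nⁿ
A

f(n) = n + 100 is O(n), while g(n) = nⁿ is O(nⁿ).
Since O(n) grows slower than O(nⁿ), f(n) is dominated.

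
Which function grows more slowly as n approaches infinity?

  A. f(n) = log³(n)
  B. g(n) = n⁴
A

f(n) = log³(n) is O(log³ n), while g(n) = n⁴ is O(n⁴).
Since O(log³ n) grows slower than O(n⁴), f(n) is dominated.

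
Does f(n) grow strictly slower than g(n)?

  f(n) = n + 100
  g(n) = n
False

f(n) = n + 100 is O(n), and g(n) = n is O(n).
Since they have the same growth rate, f(n) = o(g(n)) is false.
(f = o(g) requires f to grow strictly slower, not equal.)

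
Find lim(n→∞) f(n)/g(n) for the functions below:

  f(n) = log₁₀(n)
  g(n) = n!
0

Since log₁₀(n) (O(log n)) grows slower than n! (O(n!)),
the ratio f(n)/g(n) → 0 as n → ∞.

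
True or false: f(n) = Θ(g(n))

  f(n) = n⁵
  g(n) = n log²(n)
False

f(n) = n⁵ is O(n⁵), and g(n) = n log²(n) is O(n log² n).
Since they have different growth rates, f(n) = Θ(g(n)) is false.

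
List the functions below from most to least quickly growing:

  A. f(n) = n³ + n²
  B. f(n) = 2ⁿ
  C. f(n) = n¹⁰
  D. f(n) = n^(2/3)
B > C > A > D

Comparing growth rates:
B = 2ⁿ is O(2ⁿ)
C = n¹⁰ is O(n¹⁰)
A = n³ + n² is O(n³)
D = n^(2/3) is O(n^(2/3))

Therefore, the order from fastest to slowest is: B > C > A > D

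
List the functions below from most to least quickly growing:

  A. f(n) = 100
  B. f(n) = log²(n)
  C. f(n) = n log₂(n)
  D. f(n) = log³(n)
C > D > B > A

Comparing growth rates:
C = n log₂(n) is O(n log n)
D = log³(n) is O(log³ n)
B = log²(n) is O(log² n)
A = 100 is O(1)

Therefore, the order from fastest to slowest is: C > D > B > A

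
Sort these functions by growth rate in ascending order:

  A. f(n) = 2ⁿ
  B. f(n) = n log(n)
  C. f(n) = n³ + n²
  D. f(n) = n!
B < C < A < D

Comparing growth rates:
B = n log(n) is O(n log n)
C = n³ + n² is O(n³)
A = 2ⁿ is O(2ⁿ)
D = n! is O(n!)

Therefore, the order from slowest to fastest is: B < C < A < D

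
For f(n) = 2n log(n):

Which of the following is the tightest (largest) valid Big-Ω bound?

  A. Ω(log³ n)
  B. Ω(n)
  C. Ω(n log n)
C

f(n) = 2n log(n) is Ω(n log n).
All listed options are valid Big-Ω bounds (lower bounds),
but Ω(n log n) is the tightest (largest valid bound).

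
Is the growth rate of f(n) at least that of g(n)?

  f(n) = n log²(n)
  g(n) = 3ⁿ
False

f(n) = n log²(n) is O(n log² n), and g(n) = 3ⁿ is O(3ⁿ).
Since O(n log² n) grows slower than O(3ⁿ), f(n) = Ω(g(n)) is false.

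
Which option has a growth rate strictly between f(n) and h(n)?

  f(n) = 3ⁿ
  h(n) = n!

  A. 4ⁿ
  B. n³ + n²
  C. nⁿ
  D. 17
A

We need g(n) with 3ⁿ = o(g(n)) and g(n) = o(n!), i.e. O(3ⁿ) ≺ g ≺ O(n!).
Check each option:
  A. 4ⁿ — O(4ⁿ) is strictly between O(3ⁿ) and O(n!) ✓
  B. n³ + n² — O(n³) does not grow strictly faster than f(n)
  C. nⁿ — O(nⁿ) does not grow strictly slower than h(n)
  D. 17 — O(1) does not grow strictly faster than f(n)

Only option A (4ⁿ) lies strictly between.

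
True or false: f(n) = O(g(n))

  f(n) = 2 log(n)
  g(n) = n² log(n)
True

f(n) = 2 log(n) is O(log n), and g(n) = n² log(n) is O(n² log n).
Since O(log n) ⊆ O(n² log n) (f grows no faster than g), f(n) = O(g(n)) is true.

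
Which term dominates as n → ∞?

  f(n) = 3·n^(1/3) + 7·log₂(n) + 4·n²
4·n²

Looking at each term:
  - 3·n^(1/3) is O(n^(1/3))
  - 7·log₂(n) is O(log n)
  - 4·n² is O(n²)

The term 4·n² (O(n²)) grows fastest and dominates all others.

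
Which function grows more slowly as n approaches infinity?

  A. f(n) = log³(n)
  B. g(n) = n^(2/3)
A

f(n) = log³(n) is O(log³ n), while g(n) = n^(2/3) is O(n^(2/3)).
Since O(log³ n) grows slower than O(n^(2/3)), f(n) is dominated.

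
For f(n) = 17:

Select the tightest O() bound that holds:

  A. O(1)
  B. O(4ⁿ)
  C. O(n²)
A

f(n) = 17 is O(1).
All listed options are valid Big-O bounds (upper bounds),
but O(1) is the tightest (smallest valid bound).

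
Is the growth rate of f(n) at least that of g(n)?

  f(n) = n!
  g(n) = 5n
True

f(n) = n! is O(n!), and g(n) = 5n is O(n).
Since O(n!) grows at least as fast as O(n), f(n) = Ω(g(n)) is true.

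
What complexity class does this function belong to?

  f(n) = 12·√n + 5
O(√n)

The dominant term in 12·√n + 5 is 12·√n, which is Θ(√n).
Lower-order terms (5) are asymptotically negligible.
Constants are absorbed, so the tightest bound is O(√n).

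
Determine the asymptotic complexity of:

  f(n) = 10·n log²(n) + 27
O(n log² n)

The dominant term in 10·n log²(n) + 27 is 10·n log²(n), which is Θ(n log² n).
Lower-order terms (27) are asymptotically negligible.
Constants are absorbed, so the tightest bound is O(n log² n).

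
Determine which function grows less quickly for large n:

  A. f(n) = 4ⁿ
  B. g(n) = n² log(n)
B

f(n) = 4ⁿ is O(4ⁿ), while g(n) = n² log(n) is O(n² log n).
Since O(n² log n) grows slower than O(4ⁿ), g(n) is dominated.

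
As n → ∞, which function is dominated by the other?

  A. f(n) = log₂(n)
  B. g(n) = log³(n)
A

f(n) = log₂(n) is O(log n), while g(n) = log³(n) is O(log³ n).
Since O(log n) grows slower than O(log³ n), f(n) is dominated.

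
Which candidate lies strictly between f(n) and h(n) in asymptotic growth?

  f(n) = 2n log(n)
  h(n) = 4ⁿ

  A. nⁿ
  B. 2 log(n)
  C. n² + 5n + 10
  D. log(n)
C

We need g(n) with 2n log(n) = o(g(n)) and g(n) = o(4ⁿ), i.e. O(n log n) ≺ g ≺ O(4ⁿ).
Check each option:
  A. nⁿ — O(nⁿ) does not grow strictly slower than h(n)
  B. 2 log(n) — O(log n) does not grow strictly faster than f(n)
  C. n² + 5n + 10 — O(n²) is strictly between O(n log n) and O(4ⁿ) ✓
  D. log(n) — O(log n) does not grow strictly faster than f(n)

Only option C (n² + 5n + 10) lies strictly between.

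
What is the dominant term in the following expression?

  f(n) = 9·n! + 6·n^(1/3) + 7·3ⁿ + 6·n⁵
9·n!

Looking at each term:
  - 9·n! is O(n!)
  - 6·n^(1/3) is O(n^(1/3))
  - 7·3ⁿ is O(3ⁿ)
  - 6·n⁵ is O(n⁵)

The term 9·n! (O(n!)) grows fastest and dominates all others.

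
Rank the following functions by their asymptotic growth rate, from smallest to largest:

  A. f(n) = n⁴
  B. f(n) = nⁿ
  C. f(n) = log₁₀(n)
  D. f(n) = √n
C < D < A < B

Comparing growth rates:
C = log₁₀(n) is O(log n)
D = √n is O(√n)
A = n⁴ is O(n⁴)
B = nⁿ is O(nⁿ)

Therefore, the order from slowest to fastest is: C < D < A < B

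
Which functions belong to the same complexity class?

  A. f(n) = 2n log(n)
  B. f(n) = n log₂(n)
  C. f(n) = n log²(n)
A and B

Examining each function:
  A. 2n log(n) is O(n log n)
  B. n log₂(n) is O(n log n)
  C. n log²(n) is O(n log² n)

Functions A and B both have the same complexity class.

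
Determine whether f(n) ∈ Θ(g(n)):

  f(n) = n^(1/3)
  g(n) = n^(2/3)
False

f(n) = n^(1/3) is O(n^(1/3)), and g(n) = n^(2/3) is O(n^(2/3)).
Since they have different growth rates, f(n) = Θ(g(n)) is false.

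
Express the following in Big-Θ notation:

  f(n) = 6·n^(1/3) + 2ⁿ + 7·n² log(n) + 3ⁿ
Θ(3ⁿ)

Order the terms by growth rate: 6·n^(1/3) ≺ 7·n² log(n) ≺ 2ⁿ ≺ 3ⁿ.
The fastest-growing term 3ⁿ dominates as n → ∞; dropping its constant factor gives Θ(3ⁿ).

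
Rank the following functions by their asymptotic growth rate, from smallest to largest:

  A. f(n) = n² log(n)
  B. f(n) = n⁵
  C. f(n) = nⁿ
A < B < C

Comparing growth rates:
A = n² log(n) is O(n² log n)
B = n⁵ is O(n⁵)
C = nⁿ is O(nⁿ)

Therefore, the order from slowest to fastest is: A < B < C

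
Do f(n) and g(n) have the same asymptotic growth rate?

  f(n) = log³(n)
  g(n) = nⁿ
False

f(n) = log³(n) is O(log³ n), and g(n) = nⁿ is O(nⁿ).
Since they have different growth rates, f(n) = Θ(g(n)) is false.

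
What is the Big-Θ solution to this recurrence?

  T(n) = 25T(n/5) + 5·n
Θ(n²)

Master Theorem: a = 25, b = 5, f(n) = 5·n.
Compute the critical exponent d = log₅(25) = 2.
Compare f(n) = Θ(n) against n^d:
  k = 1 < d = 2, so f(n) = O(n^(d-ε)) — Case 1.
  The recursion cost dominates: T(n) = Θ(n^d) = Θ(n²).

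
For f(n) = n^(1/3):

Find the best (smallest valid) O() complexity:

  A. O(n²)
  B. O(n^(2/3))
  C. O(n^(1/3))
C

f(n) = n^(1/3) is O(n^(1/3)).
All listed options are valid Big-O bounds (upper bounds),
but O(n^(1/3)) is the tightest (smallest valid bound).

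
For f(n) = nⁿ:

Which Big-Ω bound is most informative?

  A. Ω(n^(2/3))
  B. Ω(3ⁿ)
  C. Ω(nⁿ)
C

f(n) = nⁿ is Ω(nⁿ).
All listed options are valid Big-Ω bounds (lower bounds),
but Ω(nⁿ) is the tightest (largest valid bound).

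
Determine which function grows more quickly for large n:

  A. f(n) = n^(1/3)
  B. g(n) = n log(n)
B

f(n) = n^(1/3) is O(n^(1/3)), while g(n) = n log(n) is O(n log n).
Since O(n log n) grows faster than O(n^(1/3)), g(n) dominates.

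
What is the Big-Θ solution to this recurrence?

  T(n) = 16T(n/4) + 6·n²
Θ(n² log n)

Master Theorem: a = 16, b = 4, f(n) = 6·n².
Compute the critical exponent d = log₄(16) = 2.
Compare f(n) = Θ(n²) against n^d:
  k = 2 = d, so f(n) = Θ(n^d) — Case 2.
  Work is balanced across levels: T(n) = Θ(n^d log n) = Θ(n² log n).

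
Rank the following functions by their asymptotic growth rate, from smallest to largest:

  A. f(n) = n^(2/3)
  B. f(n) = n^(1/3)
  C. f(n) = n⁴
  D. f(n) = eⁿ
B < A < C < D

Comparing growth rates:
B = n^(1/3) is O(n^(1/3))
A = n^(2/3) is O(n^(2/3))
C = n⁴ is O(n⁴)
D = eⁿ is O(eⁿ)

Therefore, the order from slowest to fastest is: B < A < C < D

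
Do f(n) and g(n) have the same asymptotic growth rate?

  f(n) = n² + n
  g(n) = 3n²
True

f(n) = n² + n and g(n) = 3n² are both O(n²).
Since they have the same asymptotic growth rate, f(n) = Θ(g(n)) is true.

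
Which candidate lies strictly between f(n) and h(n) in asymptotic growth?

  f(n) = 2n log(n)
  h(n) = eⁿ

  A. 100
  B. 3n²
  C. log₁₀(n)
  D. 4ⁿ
B

We need g(n) with 2n log(n) = o(g(n)) and g(n) = o(eⁿ), i.e. O(n log n) ≺ g ≺ O(eⁿ).
Check each option:
  A. 100 — O(1) does not grow strictly faster than f(n)
  B. 3n² — O(n²) is strictly between O(n log n) and O(eⁿ) ✓
  C. log₁₀(n) — O(log n) does not grow strictly faster than f(n)
  D. 4ⁿ — O(4ⁿ) does not grow strictly slower than h(n)

Only option B (3n²) lies strictly between.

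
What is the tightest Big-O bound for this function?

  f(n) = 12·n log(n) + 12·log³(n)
O(n log n)

The dominant term in 12·n log(n) + 12·log³(n) is 12·n log(n), which is Θ(n log n).
Lower-order terms (12·log³(n)) are asymptotically negligible.
Constants are absorbed, so the tightest bound is O(n log n).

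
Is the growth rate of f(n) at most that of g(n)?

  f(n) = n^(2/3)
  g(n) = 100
False

f(n) = n^(2/3) is O(n^(2/3)), and g(n) = 100 is O(1).
Since O(n^(2/3)) grows faster than O(1), f(n) = O(g(n)) is false.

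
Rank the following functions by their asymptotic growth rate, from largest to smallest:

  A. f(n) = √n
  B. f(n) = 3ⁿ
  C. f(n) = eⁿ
B > C > A

Comparing growth rates:
B = 3ⁿ is O(3ⁿ)
C = eⁿ is O(eⁿ)
A = √n is O(√n)

Therefore, the order from fastest to slowest is: B > C > A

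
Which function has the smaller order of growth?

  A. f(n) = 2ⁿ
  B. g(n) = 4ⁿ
A

f(n) = 2ⁿ is O(2ⁿ), while g(n) = 4ⁿ is O(4ⁿ).
Since O(2ⁿ) grows slower than O(4ⁿ), f(n) is dominated.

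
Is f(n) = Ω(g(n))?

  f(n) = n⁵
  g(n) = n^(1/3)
True

f(n) = n⁵ is O(n⁵), and g(n) = n^(1/3) is O(n^(1/3)).
Since O(n⁵) grows at least as fast as O(n^(1/3)), f(n) = Ω(g(n)) is true.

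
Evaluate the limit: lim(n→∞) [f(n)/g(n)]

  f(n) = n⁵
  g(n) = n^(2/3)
∞

Since n⁵ (O(n⁵)) grows faster than n^(2/3) (O(n^(2/3))),
the ratio f(n)/g(n) → ∞ as n → ∞.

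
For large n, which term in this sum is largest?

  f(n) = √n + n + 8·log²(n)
n

Looking at each term:
  - √n is O(√n)
  - n is O(n)
  - 8·log²(n) is O(log² n)

The term n (O(n)) grows fastest and dominates all others.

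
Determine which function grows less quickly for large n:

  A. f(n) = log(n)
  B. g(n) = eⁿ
A

f(n) = log(n) is O(log n), while g(n) = eⁿ is O(eⁿ).
Since O(log n) grows slower than O(eⁿ), f(n) is dominated.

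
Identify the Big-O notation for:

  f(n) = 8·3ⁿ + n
O(3ⁿ)

The dominant term in 8·3ⁿ + n is 8·3ⁿ, which is Θ(3ⁿ).
Lower-order terms (n) are asymptotically negligible.
Constants are absorbed, so the tightest bound is O(3ⁿ).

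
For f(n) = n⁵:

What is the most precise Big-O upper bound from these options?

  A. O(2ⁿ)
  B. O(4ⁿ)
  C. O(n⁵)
C

f(n) = n⁵ is O(n⁵).
All listed options are valid Big-O bounds (upper bounds),
but O(n⁵) is the tightest (smallest valid bound).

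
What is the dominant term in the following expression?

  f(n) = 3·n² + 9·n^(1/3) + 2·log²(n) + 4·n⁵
4·n⁵

Looking at each term:
  - 3·n² is O(n²)
  - 9·n^(1/3) is O(n^(1/3))
  - 2·log²(n) is O(log² n)
  - 4·n⁵ is O(n⁵)

The term 4·n⁵ (O(n⁵)) grows fastest and dominates all others.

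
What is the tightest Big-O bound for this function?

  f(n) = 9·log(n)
O(log n)

The dominant term in 9·log(n) is 9·log(n), which is Θ(log n).
Constants are absorbed, so the tightest bound is O(log n).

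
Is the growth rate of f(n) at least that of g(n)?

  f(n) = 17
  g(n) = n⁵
False

f(n) = 17 is O(1), and g(n) = n⁵ is O(n⁵).
Since O(1) grows slower than O(n⁵), f(n) = Ω(g(n)) is false.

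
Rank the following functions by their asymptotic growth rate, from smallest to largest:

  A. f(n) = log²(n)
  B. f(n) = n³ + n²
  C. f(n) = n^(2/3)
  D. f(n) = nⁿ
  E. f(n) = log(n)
E < A < C < B < D

Comparing growth rates:
E = log(n) is O(log n)
A = log²(n) is O(log² n)
C = n^(2/3) is O(n^(2/3))
B = n³ + n² is O(n³)
D = nⁿ is O(nⁿ)

Therefore, the order from slowest to fastest is: E < A < C < B < D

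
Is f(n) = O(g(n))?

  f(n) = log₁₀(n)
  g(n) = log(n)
True

f(n) = log₁₀(n) and g(n) = log(n) are both O(log n).
Big-O permits equal growth rates (f ≤ c·g for some c), so f(n) = O(g(n)) is true.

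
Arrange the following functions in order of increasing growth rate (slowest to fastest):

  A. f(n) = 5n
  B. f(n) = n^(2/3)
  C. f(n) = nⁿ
B < A < C

Comparing growth rates:
B = n^(2/3) is O(n^(2/3))
A = 5n is O(n)
C = nⁿ is O(nⁿ)

Therefore, the order from slowest to fastest is: B < A < C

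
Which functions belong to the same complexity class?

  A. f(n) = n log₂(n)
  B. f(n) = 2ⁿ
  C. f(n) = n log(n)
A and C

Examining each function:
  A. n log₂(n) is O(n log n)
  B. 2ⁿ is O(2ⁿ)
  C. n log(n) is O(n log n)

Functions A and C both have the same complexity class.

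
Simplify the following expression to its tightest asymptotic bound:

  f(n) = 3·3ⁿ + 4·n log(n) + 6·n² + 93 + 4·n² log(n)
Θ(3ⁿ)

Order the terms by growth rate: 93 ≺ 4·n log(n) ≺ 6·n² ≺ 4·n² log(n) ≺ 3·3ⁿ.
The fastest-growing term 3·3ⁿ dominates as n → ∞; dropping its constant factor gives Θ(3ⁿ).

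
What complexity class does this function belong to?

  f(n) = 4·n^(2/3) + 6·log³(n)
O(n^(2/3))

The dominant term in 4·n^(2/3) + 6·log³(n) is 4·n^(2/3), which is Θ(n^(2/3)).
Lower-order terms (6·log³(n)) are asymptotically negligible.
Constants are absorbed, so the tightest bound is O(n^(2/3)).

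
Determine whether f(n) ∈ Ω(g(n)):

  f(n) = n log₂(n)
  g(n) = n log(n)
True

f(n) = n log₂(n) and g(n) = n log(n) are both O(n log n).
Big-Ω permits equal growth rates (f ≥ c·g for some c > 0), so f(n) = Ω(g(n)) is true.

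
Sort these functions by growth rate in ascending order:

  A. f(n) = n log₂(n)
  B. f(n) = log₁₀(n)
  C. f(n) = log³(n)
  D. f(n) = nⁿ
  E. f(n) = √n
B < C < E < A < D

Comparing growth rates:
B = log₁₀(n) is O(log n)
C = log³(n) is O(log³ n)
E = √n is O(√n)
A = n log₂(n) is O(n log n)
D = nⁿ is O(nⁿ)

Therefore, the order from slowest to fastest is: B < C < E < A < D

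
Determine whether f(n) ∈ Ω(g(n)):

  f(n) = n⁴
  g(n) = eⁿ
False

f(n) = n⁴ is O(n⁴), and g(n) = eⁿ is O(eⁿ).
Since O(n⁴) grows slower than O(eⁿ), f(n) = Ω(g(n)) is false.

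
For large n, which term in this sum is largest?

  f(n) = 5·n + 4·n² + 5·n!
5·n!

Looking at each term:
  - 5·n is O(n)
  - 4·n² is O(n²)
  - 5·n! is O(n!)

The term 5·n! (O(n!)) grows fastest and dominates all others.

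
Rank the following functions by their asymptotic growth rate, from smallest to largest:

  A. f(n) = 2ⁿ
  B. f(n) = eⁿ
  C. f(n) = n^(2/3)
C < A < B

Comparing growth rates:
C = n^(2/3) is O(n^(2/3))
A = 2ⁿ is O(2ⁿ)
B = eⁿ is O(eⁿ)

Therefore, the order from slowest to fastest is: C < A < B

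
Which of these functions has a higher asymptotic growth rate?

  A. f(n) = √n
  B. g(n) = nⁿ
B

f(n) = √n is O(√n), while g(n) = nⁿ is O(nⁿ).
Since O(nⁿ) grows faster than O(√n), g(n) dominates.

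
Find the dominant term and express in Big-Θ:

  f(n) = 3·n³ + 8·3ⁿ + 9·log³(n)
Θ(3ⁿ)

Order the terms by growth rate: 9·log³(n) ≺ 3·n³ ≺ 8·3ⁿ.
The fastest-growing term 8·3ⁿ dominates as n → ∞; dropping its constant factor gives Θ(3ⁿ).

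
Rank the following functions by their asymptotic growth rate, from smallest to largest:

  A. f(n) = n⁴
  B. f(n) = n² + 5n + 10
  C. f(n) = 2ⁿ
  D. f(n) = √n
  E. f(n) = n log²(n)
D < E < B < A < C

Comparing growth rates:
D = √n is O(√n)
E = n log²(n) is O(n log² n)
B = n² + 5n + 10 is O(n²)
A = n⁴ is O(n⁴)
C = 2ⁿ is O(2ⁿ)

Therefore, the order from slowest to fastest is: D < E < B < A < C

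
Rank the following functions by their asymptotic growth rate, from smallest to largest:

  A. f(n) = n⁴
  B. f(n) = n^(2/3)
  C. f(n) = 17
C < B < A

Comparing growth rates:
C = 17 is O(1)
B = n^(2/3) is O(n^(2/3))
A = n⁴ is O(n⁴)

Therefore, the order from slowest to fastest is: C < B < A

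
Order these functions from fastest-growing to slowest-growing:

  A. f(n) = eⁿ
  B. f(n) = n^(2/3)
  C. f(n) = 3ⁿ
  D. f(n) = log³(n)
C > A > B > D

Comparing growth rates:
C = 3ⁿ is O(3ⁿ)
A = eⁿ is O(eⁿ)
B = n^(2/3) is O(n^(2/3))
D = log³(n) is O(log³ n)

Therefore, the order from fastest to slowest is: C > A > B > D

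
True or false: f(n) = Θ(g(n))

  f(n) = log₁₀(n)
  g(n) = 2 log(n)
True

f(n) = log₁₀(n) and g(n) = 2 log(n) are both O(log n).
Since they have the same asymptotic growth rate, f(n) = Θ(g(n)) is true.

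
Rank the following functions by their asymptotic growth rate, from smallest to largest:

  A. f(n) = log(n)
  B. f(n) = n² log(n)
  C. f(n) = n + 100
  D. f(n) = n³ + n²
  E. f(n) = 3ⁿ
A < C < B < D < E

Comparing growth rates:
A = log(n) is O(log n)
C = n + 100 is O(n)
B = n² log(n) is O(n² log n)
D = n³ + n² is O(n³)
E = 3ⁿ is O(3ⁿ)

Therefore, the order from slowest to fastest is: A < C < B < D < E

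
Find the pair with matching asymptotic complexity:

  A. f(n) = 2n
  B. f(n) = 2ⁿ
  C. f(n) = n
A and C

Examining each function:
  A. 2n is O(n)
  B. 2ⁿ is O(2ⁿ)
  C. n is O(n)

Functions A and C both have the same complexity class.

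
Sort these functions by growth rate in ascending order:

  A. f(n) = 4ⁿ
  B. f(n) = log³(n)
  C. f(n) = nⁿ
B < A < C

Comparing growth rates:
B = log³(n) is O(log³ n)
A = 4ⁿ is O(4ⁿ)
C = nⁿ is O(nⁿ)

Therefore, the order from slowest to fastest is: B < A < C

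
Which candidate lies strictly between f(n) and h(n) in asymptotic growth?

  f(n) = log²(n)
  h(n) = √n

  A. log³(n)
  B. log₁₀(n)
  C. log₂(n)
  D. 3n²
A

We need g(n) with log²(n) = o(g(n)) and g(n) = o(√n), i.e. O(log² n) ≺ g ≺ O(√n).
Check each option:
  A. log³(n) — O(log³ n) is strictly between O(log² n) and O(√n) ✓
  B. log₁₀(n) — O(log n) does not grow strictly faster than f(n)
  C. log₂(n) — O(log n) does not grow strictly faster than f(n)
  D. 3n² — O(n²) does not grow strictly slower than h(n)

Only option A (log³(n)) lies strictly between.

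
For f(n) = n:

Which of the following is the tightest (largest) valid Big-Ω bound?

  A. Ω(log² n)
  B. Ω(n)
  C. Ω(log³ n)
B

f(n) = n is Ω(n).
All listed options are valid Big-Ω bounds (lower bounds),
but Ω(n) is the tightest (largest valid bound).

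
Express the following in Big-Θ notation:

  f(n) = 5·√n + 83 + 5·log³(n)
Θ(√n)

Order the terms by growth rate: 83 ≺ 5·log³(n) ≺ 5·√n.
The fastest-growing term 5·√n dominates as n → ∞; dropping its constant factor gives Θ(√n).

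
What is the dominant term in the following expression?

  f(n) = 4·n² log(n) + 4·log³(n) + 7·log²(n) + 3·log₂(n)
4·n² log(n)

Looking at each term:
  - 4·n² log(n) is O(n² log n)
  - 4·log³(n) is O(log³ n)
  - 7·log²(n) is O(log² n)
  - 3·log₂(n) is O(log n)

The term 4·n² log(n) (O(n² log n)) grows fastest and dominates all others.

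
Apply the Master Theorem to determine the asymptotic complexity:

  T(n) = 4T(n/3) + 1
Θ(n^log₃(4))

Master Theorem: a = 4, b = 3, f(n) = 1.
Compute the critical exponent d = log₃(4) = 1.262.
Compare f(n) = Θ(1) against n^d:
  k = 0 < d = 1.262, so f(n) = O(n^(d-ε)) — Case 1.
  The recursion cost dominates: T(n) = Θ(n^d) = Θ(n^log₃(4)).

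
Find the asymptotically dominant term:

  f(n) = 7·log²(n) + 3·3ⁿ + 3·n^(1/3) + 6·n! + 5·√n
6·n!

Looking at each term:
  - 7·log²(n) is O(log² n)
  - 3·3ⁿ is O(3ⁿ)
  - 3·n^(1/3) is O(n^(1/3))
  - 6·n! is O(n!)
  - 5·√n is O(√n)

The term 6·n! (O(n!)) grows fastest and dominates all others.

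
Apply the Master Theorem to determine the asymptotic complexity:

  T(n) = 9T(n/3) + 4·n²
Θ(n² log n)

Master Theorem: a = 9, b = 3, f(n) = 4·n².
Compute the critical exponent d = log₃(9) = 2.
Compare f(n) = Θ(n²) against n^d:
  k = 2 = d, so f(n) = Θ(n^d) — Case 2.
  Work is balanced across levels: T(n) = Θ(n^d log n) = Θ(n² log n).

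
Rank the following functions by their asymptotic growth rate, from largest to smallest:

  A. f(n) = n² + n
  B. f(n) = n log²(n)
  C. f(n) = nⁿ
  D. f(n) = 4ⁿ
C > D > A > B

Comparing growth rates:
C = nⁿ is O(nⁿ)
D = 4ⁿ is O(4ⁿ)
A = n² + n is O(n²)
B = n log²(n) is O(n log² n)

Therefore, the order from fastest to slowest is: C > D > A > B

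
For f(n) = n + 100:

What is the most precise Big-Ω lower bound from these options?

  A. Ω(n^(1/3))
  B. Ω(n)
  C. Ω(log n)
B

f(n) = n + 100 is Ω(n).
All listed options are valid Big-Ω bounds (lower bounds),
but Ω(n) is the tightest (largest valid bound).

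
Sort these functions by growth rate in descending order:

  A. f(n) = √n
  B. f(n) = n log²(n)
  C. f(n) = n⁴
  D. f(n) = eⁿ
D > C > B > A

Comparing growth rates:
D = eⁿ is O(eⁿ)
C = n⁴ is O(n⁴)
B = n log²(n) is O(n log² n)
A = √n is O(√n)

Therefore, the order from fastest to slowest is: D > C > B > A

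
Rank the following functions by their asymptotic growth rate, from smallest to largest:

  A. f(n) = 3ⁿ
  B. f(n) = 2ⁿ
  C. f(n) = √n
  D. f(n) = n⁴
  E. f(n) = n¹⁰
C < D < E < B < A

Comparing growth rates:
C = √n is O(√n)
D = n⁴ is O(n⁴)
E = n¹⁰ is O(n¹⁰)
B = 2ⁿ is O(2ⁿ)
A = 3ⁿ is O(3ⁿ)

Therefore, the order from slowest to fastest is: C < D < E < B < A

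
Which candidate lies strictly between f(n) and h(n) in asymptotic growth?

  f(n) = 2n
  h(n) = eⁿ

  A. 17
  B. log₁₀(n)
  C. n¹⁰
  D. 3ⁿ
C

We need g(n) with 2n = o(g(n)) and g(n) = o(eⁿ), i.e. O(n) ≺ g ≺ O(eⁿ).
Check each option:
  A. 17 — O(1) does not grow strictly faster than f(n)
  B. log₁₀(n) — O(log n) does not grow strictly faster than f(n)
  C. n¹⁰ — O(n¹⁰) is strictly between O(n) and O(eⁿ) ✓
  D. 3ⁿ — O(3ⁿ) does not grow strictly slower than h(n)

Only option C (n¹⁰) lies strictly between.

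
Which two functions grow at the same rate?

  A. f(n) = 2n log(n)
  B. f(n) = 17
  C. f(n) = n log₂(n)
A and C

Examining each function:
  A. 2n log(n) is O(n log n)
  B. 17 is O(1)
  C. n log₂(n) is O(n log n)

Functions A and C both have the same complexity class.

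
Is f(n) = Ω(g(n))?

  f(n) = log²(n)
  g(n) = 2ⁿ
False

f(n) = log²(n) is O(log² n), and g(n) = 2ⁿ is O(2ⁿ).
Since O(log² n) grows slower than O(2ⁿ), f(n) = Ω(g(n)) is false.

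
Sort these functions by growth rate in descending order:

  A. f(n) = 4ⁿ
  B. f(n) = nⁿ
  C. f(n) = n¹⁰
B > A > C

Comparing growth rates:
B = nⁿ is O(nⁿ)
A = 4ⁿ is O(4ⁿ)
C = n¹⁰ is O(n¹⁰)

Therefore, the order from fastest to slowest is: B > A > C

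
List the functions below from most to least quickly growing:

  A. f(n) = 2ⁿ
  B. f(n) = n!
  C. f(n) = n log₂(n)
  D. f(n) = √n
B > A > C > D

Comparing growth rates:
B = n! is O(n!)
A = 2ⁿ is O(2ⁿ)
C = n log₂(n) is O(n log n)
D = √n is O(√n)

Therefore, the order from fastest to slowest is: B > A > C > D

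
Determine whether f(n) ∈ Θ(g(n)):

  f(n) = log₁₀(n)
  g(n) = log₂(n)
True

f(n) = log₁₀(n) and g(n) = log₂(n) are both O(log n).
Since they have the same asymptotic growth rate, f(n) = Θ(g(n)) is true.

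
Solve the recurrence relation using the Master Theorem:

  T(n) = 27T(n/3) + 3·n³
Θ(n³ log n)

Master Theorem: a = 27, b = 3, f(n) = 3·n³.
Compute the critical exponent d = log₃(27) = 3.
Compare f(n) = Θ(n³) against n^d:
  k = 3 = d, so f(n) = Θ(n^d) — Case 2.
  Work is balanced across levels: T(n) = Θ(n^d log n) = Θ(n³ log n).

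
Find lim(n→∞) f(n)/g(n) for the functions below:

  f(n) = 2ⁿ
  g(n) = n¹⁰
∞

Since 2ⁿ (O(2ⁿ)) grows faster than n¹⁰ (O(n¹⁰)),
the ratio f(n)/g(n) → ∞ as n → ∞.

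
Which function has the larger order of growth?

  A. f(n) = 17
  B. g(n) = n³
B

f(n) = 17 is O(1), while g(n) = n³ is O(n³).
Since O(n³) grows faster than O(1), g(n) dominates.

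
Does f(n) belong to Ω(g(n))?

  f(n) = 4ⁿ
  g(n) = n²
True

f(n) = 4ⁿ is O(4ⁿ), and g(n) = n² is O(n²).
Since O(4ⁿ) grows at least as fast as O(n²), f(n) = Ω(g(n)) is true.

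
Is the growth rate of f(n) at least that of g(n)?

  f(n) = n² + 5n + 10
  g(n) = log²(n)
True

f(n) = n² + 5n + 10 is O(n²), and g(n) = log²(n) is O(log² n).
Since O(n²) grows at least as fast as O(log² n), f(n) = Ω(g(n)) is true.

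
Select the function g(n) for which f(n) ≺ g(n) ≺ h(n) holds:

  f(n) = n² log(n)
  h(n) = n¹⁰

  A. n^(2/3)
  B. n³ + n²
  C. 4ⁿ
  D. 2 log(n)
B

We need g(n) with n² log(n) = o(g(n)) and g(n) = o(n¹⁰), i.e. O(n² log n) ≺ g ≺ O(n¹⁰).
Check each option:
  A. n^(2/3) — O(n^(2/3)) does not grow strictly faster than f(n)
  B. n³ + n² — O(n³) is strictly between O(n² log n) and O(n¹⁰) ✓
  C. 4ⁿ — O(4ⁿ) does not grow strictly slower than h(n)
  D. 2 log(n) — O(log n) does not grow strictly faster than f(n)

Only option B (n³ + n²) lies strictly between.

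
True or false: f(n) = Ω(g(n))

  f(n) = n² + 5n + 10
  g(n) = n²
True

f(n) = n² + 5n + 10 and g(n) = n² are both O(n²).
Big-Ω permits equal growth rates (f ≥ c·g for some c > 0), so f(n) = Ω(g(n)) is true.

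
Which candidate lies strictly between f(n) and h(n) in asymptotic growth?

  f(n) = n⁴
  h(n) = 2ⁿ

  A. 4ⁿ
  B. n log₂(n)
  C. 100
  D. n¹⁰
D

We need g(n) with n⁴ = o(g(n)) and g(n) = o(2ⁿ), i.e. O(n⁴) ≺ g ≺ O(2ⁿ).
Check each option:
  A. 4ⁿ — O(4ⁿ) does not grow strictly slower than h(n)
  B. n log₂(n) — O(n log n) does not grow strictly faster than f(n)
  C. 100 — O(1) does not grow strictly faster than f(n)
  D. n¹⁰ — O(n¹⁰) is strictly between O(n⁴) and O(2ⁿ) ✓

Only option D (n¹⁰) lies strictly between.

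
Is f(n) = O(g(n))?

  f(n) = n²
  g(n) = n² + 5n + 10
True

f(n) = n² and g(n) = n² + 5n + 10 are both O(n²).
Big-O permits equal growth rates (f ≤ c·g for some c), so f(n) = O(g(n)) is true.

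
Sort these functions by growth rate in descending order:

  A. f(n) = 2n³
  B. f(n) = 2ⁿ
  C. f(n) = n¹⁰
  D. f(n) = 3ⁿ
D > B > C > A

Comparing growth rates:
D = 3ⁿ is O(3ⁿ)
B = 2ⁿ is O(2ⁿ)
C = n¹⁰ is O(n¹⁰)
A = 2n³ is O(n³)

Therefore, the order from fastest to slowest is: D > B > C > A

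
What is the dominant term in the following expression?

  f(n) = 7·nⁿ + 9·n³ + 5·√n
7·nⁿ

Looking at each term:
  - 7·nⁿ is O(nⁿ)
  - 9·n³ is O(n³)
  - 5·√n is O(√n)

The term 7·nⁿ (O(nⁿ)) grows fastest and dominates all others.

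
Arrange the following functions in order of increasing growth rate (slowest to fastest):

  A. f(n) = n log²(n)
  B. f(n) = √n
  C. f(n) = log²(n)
C < B < A

Comparing growth rates:
C = log²(n) is O(log² n)
B = √n is O(√n)
A = n log²(n) is O(n log² n)

Therefore, the order from slowest to fastest is: C < B < A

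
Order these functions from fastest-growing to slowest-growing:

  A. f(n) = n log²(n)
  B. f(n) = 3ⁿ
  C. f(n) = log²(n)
B > A > C

Comparing growth rates:
B = 3ⁿ is O(3ⁿ)
A = n log²(n) is O(n log² n)
C = log²(n) is O(log² n)

Therefore, the order from fastest to slowest is: B > A > C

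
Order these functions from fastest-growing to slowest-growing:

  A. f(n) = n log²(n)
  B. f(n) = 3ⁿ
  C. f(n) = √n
B > A > C

Comparing growth rates:
B = 3ⁿ is O(3ⁿ)
A = n log²(n) is O(n log² n)
C = √n is O(√n)

Therefore, the order from fastest to slowest is: B > A > C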